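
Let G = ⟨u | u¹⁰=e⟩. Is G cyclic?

|G| = 10. The element u has order 10 (its powers give 10 distinct elements), so ⟨u⟩ = G and G is cyclic.

Answer: Yes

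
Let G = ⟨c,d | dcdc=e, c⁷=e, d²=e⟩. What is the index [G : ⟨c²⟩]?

First find ord(c²) by computing successive powers:
  (c²)¹ = c², (c²)² = c⁴, (c²)³ = c⁶, (c²)⁴ = c, (c²)⁵ = c³, (c²)⁶ = c⁵, (c²)⁷ = e.
So |⟨c²⟩| = ord(c²) = 7. With |G| = 14, by Lagrange [G : ⟨c²⟩] = 14/7 = 2.

Answer: 2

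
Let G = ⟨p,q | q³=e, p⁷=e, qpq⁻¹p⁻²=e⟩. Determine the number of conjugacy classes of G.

The conjugacy classes (representative and size) are:
  [e] (size 1), [p²] (size 3), [p⁵] (size 3), [q] (size 7), [q²] (size 7).
Class equation: 1 + 3 + 3 + 7 + 7 = 21 = |G|. So G has 5 conjugacy classes.

Answer: 5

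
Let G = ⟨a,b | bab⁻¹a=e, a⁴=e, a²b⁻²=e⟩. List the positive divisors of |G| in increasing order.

|G| = 8 = 2³. By Lagrange's theorem the order of any subgroup divides 8; the divisors of 8 are 1, 2, 4, 8.

Answer: 1, 2, 4, 8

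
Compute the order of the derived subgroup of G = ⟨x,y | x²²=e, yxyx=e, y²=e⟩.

G' = [G, G] is generated by all commutators. The generator-pair commutators are: [x, y] = x².
The subgroup they normally generate is {e, x², x⁴, x⁶, x⁸, x¹⁰, x¹², x¹⁴, x¹⁶, x¹⁸, x²⁰}, of order 11.
Check: |G/G'| = 44/11 = 4 is the order of the abelianisation.

Answer: 11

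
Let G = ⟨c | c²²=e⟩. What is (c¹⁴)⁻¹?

The order of (c¹⁴) is 11 (smallest k with (c¹⁴)ᵏ = e), so (c¹⁴)⁻¹ = (c¹⁴)¹⁰ = c⁸.
Check: (c¹⁴) · (c⁸) → (c¹⁴) · c⁸ = e, giving e as required.

Answer: c⁸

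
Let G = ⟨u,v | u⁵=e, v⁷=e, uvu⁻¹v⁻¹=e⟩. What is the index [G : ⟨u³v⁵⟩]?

First find ord(u³v⁵) by computing successive powers:
  (u³v⁵)¹ = u³v⁵, (u³v⁵)² = uv³, (u³v⁵)³ = u⁴v, (u³v⁵)⁴ = u²v⁶, (u³v⁵)⁵ = v⁴, (u³v⁵)⁶ = u³v², (u³v⁵)⁷ = u, (u³v⁵)⁸ = u⁴v⁵, (u³v⁵)⁹ = u²v³, (u³v⁵)¹⁰ = v, (u³v⁵)¹¹ = u³v⁶, (u³v⁵)¹² = uv⁴, (u³v⁵)¹³ = u⁴v², (u³v⁵)¹⁴ = u², (u³v⁵)¹⁵ = v⁵, (u³v⁵)¹⁶ = u³v³, (u³v⁵)¹⁷ = uv, (u³v⁵)¹⁸ = u⁴v⁶, (u³v⁵)¹⁹ = u²v⁴, (u³v⁵)²⁰ = v², (u³v⁵)²¹ = u³, (u³v⁵)²² = uv⁵, (u³v⁵)²³ = u⁴v³, (u³v⁵)²⁴ = u²v, (u³v⁵)²⁵ = v⁶, (u³v⁵)²⁶ = u³v⁴, (u³v⁵)²⁷ = uv², (u³v⁵)²⁸ = u⁴, (u³v⁵)²⁹ = u²v⁵, (u³v⁵)³⁰ = v³, (u³v⁵)³¹ = u³v, (u³v⁵)³² = uv⁶, (u³v⁵)³³ = u⁴v⁴, (u³v⁵)³⁴ = u²v², (u³v⁵)³⁵ = e.
So |⟨u³v⁵⟩| = ord(u³v⁵) = 35. With |G| = 35, by Lagrange [G : ⟨u³v⁵⟩] = 35/35 = 1.

Answer: 1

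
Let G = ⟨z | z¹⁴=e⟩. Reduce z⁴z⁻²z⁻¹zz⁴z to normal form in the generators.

Multiply left to right, reducing at each step:
  (z⁴) · z⁻² = z²
  (z²) · z⁻¹ = z
  z · z = z²
  (z²) · z⁴ = z⁶
  (z⁶) · z = z⁷

Answer: z⁷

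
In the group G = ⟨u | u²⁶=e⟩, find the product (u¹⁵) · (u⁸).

Compute (u¹⁵) · (u⁸) by multiplying left to right and reducing via the relations at each step:
  (u¹⁵) · u⁸ = u²³

Answer: u²³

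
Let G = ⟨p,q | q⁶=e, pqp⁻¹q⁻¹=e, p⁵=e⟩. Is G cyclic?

|G| = 30. The element pq has order 30 (its powers give 30 distinct elements), so ⟨pq⟩ = G and G is cyclic.

Answer: Yes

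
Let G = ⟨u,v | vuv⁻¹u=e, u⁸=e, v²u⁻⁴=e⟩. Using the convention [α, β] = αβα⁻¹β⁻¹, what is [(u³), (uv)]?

[(u³), (uv)] = (u³)·(uv)·(u³)⁻¹·(uv)⁻¹.
  (u³) · (uv) = v⁻¹
  (v⁻¹) · (u⁵) = u³v⁻¹
  (u³v⁻¹) · (uv⁻¹) = u⁶

Answer: u⁶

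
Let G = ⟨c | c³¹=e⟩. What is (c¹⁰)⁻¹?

The order of (c¹⁰) is 31 (smallest k with (c¹⁰)ᵏ = e), so (c¹⁰)⁻¹ = (c¹⁰)³⁰ = c²¹.
Check: (c¹⁰) · (c²¹) → (c¹⁰) · c²¹ = e, giving e as required.

Answer: c²¹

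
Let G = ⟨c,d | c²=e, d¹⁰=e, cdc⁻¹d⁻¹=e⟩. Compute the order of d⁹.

Compute successive powers until reaching e:
  (d⁹)¹ = d⁹, (d⁹)² = d⁸, (d⁹)³ = d⁷, (d⁹)⁴ = d⁶, (d⁹)⁵ = d⁵, (d⁹)⁶ = d⁴, (d⁹)⁷ = d³, (d⁹)⁸ = d², (d⁹)⁹ = d, (d⁹)¹⁰ = e.
The smallest positive k with (d⁹)ᵏ = e is 10.

Answer: 10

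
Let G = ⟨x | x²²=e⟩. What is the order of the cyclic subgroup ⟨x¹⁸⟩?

|⟨x¹⁸⟩| equals the order of x¹⁸. Compute successive powers until reaching e:
  (x¹⁸)¹ = x¹⁸, (x¹⁸)² = x¹⁴, (x¹⁸)³ = x¹⁰, (x¹⁸)⁴ = x⁶, (x¹⁸)⁵ = x², (x¹⁸)⁶ = x²⁰, (x¹⁸)⁷ = x¹⁶, (x¹⁸)⁸ = x¹², (x¹⁸)⁹ = x⁸, (x¹⁸)¹⁰ = x⁴, (x¹⁸)¹¹ = e.
The smallest positive k with (x¹⁸)ᵏ = e is 11, so |⟨x¹⁸⟩| = 11.

Answer: 11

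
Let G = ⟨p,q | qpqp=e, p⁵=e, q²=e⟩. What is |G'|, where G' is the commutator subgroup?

G' = [G, G] is generated by all commutators. The generator-pair commutators are: [p, q] = p².
The subgroup they normally generate is {e, p, p², p³, p⁴}, of order 5.
Check: |G/G'| = 10/5 = 2 is the order of the abelianisation.

Answer: 5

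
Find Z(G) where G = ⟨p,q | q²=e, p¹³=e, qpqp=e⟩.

An element z ∈ Z(G) iff z commutes with every generator.
For example e is central: e·p = p = p·e; e·q = q = q·e.
Whereas p ∉ Z(G) since p·q = pq ≠ p¹²q = q·p.
Checking each of the 26 elements this way gives Z(G) = {e}, of order 1.

Answer: {e}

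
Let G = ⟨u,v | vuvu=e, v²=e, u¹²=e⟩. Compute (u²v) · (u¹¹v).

Compute (u²v) · (u¹¹v) by multiplying left to right and reducing via the relations at each step:
  (u²v) · u¹¹ = u³v
  (u³v) · v = u³

Answer: u³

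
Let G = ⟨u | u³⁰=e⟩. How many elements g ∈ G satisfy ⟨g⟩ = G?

G is cyclic of order 30. An element generates G iff its order is 30, and a cyclic group of order 30 has exactly φ(30) = 8 such elements.

Answer: 8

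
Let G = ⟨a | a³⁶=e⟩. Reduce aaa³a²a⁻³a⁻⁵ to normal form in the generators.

Multiply left to right, reducing at each step:
  a · a = a²
  (a²) · a³ = a⁵
  (a⁵) · a² = a⁷
  (a⁷) · a⁻³ = a⁴
  (a⁴) · a⁻⁵ = a³⁵

Answer: a³⁵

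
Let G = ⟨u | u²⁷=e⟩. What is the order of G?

G is generated by a single element, so G is cyclic. The relator gives u²⁷ = e and no smaller power is forced to be e, so the 27 powers {e, u, u², u³, u⁴, u⁵, u⁶, u⁷, u⁸, u⁹, u²², u²³, u²¹, u²⁰, u²⁴, u²⁵, u²⁶, u¹², u¹³, u¹¹, u¹⁰, u¹⁴, u¹⁵, u¹⁶, u¹⁷, u¹⁸, u¹⁹} are distinct. Hence |G| = 27.

Answer: 27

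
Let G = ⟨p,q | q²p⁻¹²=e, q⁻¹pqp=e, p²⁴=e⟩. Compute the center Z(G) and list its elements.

An element z ∈ Z(G) iff z commutes with every generator.
For example p¹² is central: (p¹²)·p = p¹³ = p·(p¹²); (p¹²)·q = q⁻¹ = q·(p¹²).
Whereas p ∉ Z(G) since p·q = pq ≠ p¹¹q⁻¹ = q·p.
Checking each of the 48 elements this way gives Z(G) = {e, p¹²}, of order 2.

Answer: {e, p¹²}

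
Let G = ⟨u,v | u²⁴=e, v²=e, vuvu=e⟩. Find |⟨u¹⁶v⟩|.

|⟨u¹⁶v⟩| equals the order of u¹⁶v. Compute successive powers until reaching e:
  (u¹⁶v)¹ = u¹⁶v, (u¹⁶v)² = e.
The smallest positive k with (u¹⁶v)ᵏ = e is 2, so |⟨u¹⁶v⟩| = 2.

Answer: 2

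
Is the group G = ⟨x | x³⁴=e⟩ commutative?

G has a single generator, so G is cyclic and hence abelian.

Answer: Yes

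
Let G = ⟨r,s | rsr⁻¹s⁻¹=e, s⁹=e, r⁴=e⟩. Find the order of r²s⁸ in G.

Compute successive powers until reaching e:
  (r²s⁸)¹ = r²s⁸, (r²s⁸)² = s⁷, (r²s⁸)³ = r²s⁶, (r²s⁸)⁴ = s⁵, (r²s⁸)⁵ = r²s⁴, (r²s⁸)⁶ = s³, (r²s⁸)⁷ = r²s², (r²s⁸)⁸ = s, (r²s⁸)⁹ = r², (r²s⁸)¹⁰ = s⁸, (r²s⁸)¹¹ = r²s⁷, (r²s⁸)¹² = s⁶, (r²s⁸)¹³ = r²s⁵, (r²s⁸)¹⁴ = s⁴, (r²s⁸)¹⁵ = r²s³, (r²s⁸)¹⁶ = s², (r²s⁸)¹⁷ = r²s, (r²s⁸)¹⁸ = e.
The smallest positive k with (r²s⁸)ᵏ = e is 18.

Answer: 18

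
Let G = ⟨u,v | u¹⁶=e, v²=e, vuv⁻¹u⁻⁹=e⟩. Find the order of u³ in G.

Compute successive powers until reaching e:
  (u³)¹ = u³, (u³)² = u⁶, (u³)³ = u⁹, (u³)⁴ = u¹², (u³)⁵ = u¹⁵, (u³)⁶ = u², (u³)⁷ = u⁵, (u³)⁸ = u⁸, (u³)⁹ = u¹¹, (u³)¹⁰ = u¹⁴, (u³)¹¹ = u, (u³)¹² = u⁴, (u³)¹³ = u⁷, (u³)¹⁴ = u¹⁰, (u³)¹⁵ = u¹³, (u³)¹⁶ = e.
The smallest positive k with (u³)ᵏ = e is 16.

Answer: 16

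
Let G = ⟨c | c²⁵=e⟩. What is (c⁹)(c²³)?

Compute (c⁹) · (c²³) by multiplying left to right and reducing via the relations at each step:
  (c⁹) · c²³ = c⁷

Answer: c⁷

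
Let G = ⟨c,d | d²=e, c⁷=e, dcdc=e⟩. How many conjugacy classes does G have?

The conjugacy classes (representative and size) are:
  [e] (size 1), [c⁶] (size 2), [c⁵] (size 2), [c⁴] (size 2), [cd] (size 7).
Class equation: 1 + 2 + 2 + 2 + 7 = 14 = |G|. So G has 5 conjugacy classes.

Answer: 5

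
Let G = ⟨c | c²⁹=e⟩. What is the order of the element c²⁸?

Compute successive powers until reaching e:
  (c²⁸)¹ = c²⁸, (c²⁸)² = c²⁷, (c²⁸)³ = c²⁶, (c²⁸)⁴ = c²⁵, (c²⁸)⁵ = c²⁴, (c²⁸)⁶ = c²³, (c²⁸)⁷ = c²², (c²⁸)⁸ = c²¹, (c²⁸)⁹ = c²⁰, (c²⁸)¹⁰ = c¹⁹, (c²⁸)¹¹ = c¹⁸, (c²⁸)¹² = c¹⁷, (c²⁸)¹³ = c¹⁶, (c²⁸)¹⁴ = c¹⁵, (c²⁸)¹⁵ = c¹⁴, (c²⁸)¹⁶ = c¹³, (c²⁸)¹⁷ = c¹², (c²⁸)¹⁸ = c¹¹, (c²⁸)¹⁹ = c¹⁰, (c²⁸)²⁰ = c⁹, (c²⁸)²¹ = c⁸, (c²⁸)²² = c⁷, (c²⁸)²³ = c⁶, (c²⁸)²⁴ = c⁵, (c²⁸)²⁵ = c⁴, (c²⁸)²⁶ = c³, (c²⁸)²⁷ = c², (c²⁸)²⁸ = c, (c²⁸)²⁹ = e.
The smallest positive k with (c²⁸)ᵏ = e is 29.

Answer: 29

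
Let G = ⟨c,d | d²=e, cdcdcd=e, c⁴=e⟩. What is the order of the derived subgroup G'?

G' = [G, G] is generated by all commutators. The generator-pair commutators are: [c, d] = c²dc.
The subgroup they normally generate is {e, c², cd, dc³, c²dc, c³d, c²dc³, dc, cdc², dc²d, c²dc²d, c³dc²}, of order 12.
Check: |G/G'| = 24/12 = 2 is the order of the abelianisation.

Answer: 12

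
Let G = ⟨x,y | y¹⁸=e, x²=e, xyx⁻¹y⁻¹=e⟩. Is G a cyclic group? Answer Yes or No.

|G| = 36, but the maximum element order in G is 18 < 36. No single element generates all of G, so G is not cyclic.

Answer: No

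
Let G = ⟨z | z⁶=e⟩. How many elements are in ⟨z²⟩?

|⟨z²⟩| equals the order of z². Compute successive powers until reaching e:
  (z²)¹ = z², (z²)² = z⁴, (z²)³ = e.
The smallest positive k with (z²)ᵏ = e is 3, so |⟨z²⟩| = 3.

Answer: 3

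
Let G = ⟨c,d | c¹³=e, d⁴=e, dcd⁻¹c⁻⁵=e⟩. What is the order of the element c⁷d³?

Compute successive powers until reaching e:
  (c⁷d³)¹ = c⁷d³, (c⁷d³)² = c¹¹d², (c⁷d³)³ = c⁴d, (c⁷d³)⁴ = e.
The smallest positive k with (c⁷d³)ᵏ = e is 4.

Answer: 4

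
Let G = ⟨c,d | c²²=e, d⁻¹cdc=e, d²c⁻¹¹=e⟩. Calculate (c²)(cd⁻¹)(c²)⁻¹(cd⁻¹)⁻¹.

[(c²), (cd⁻¹)] = (c²)·(cd⁻¹)·(c²)⁻¹·(cd⁻¹)⁻¹.
  (c²) · (cd⁻¹) = c³d⁻¹
  (c³d⁻¹) · (c²⁰) = c⁵d⁻¹
  (c⁵d⁻¹) · (cd) = c⁴

Answer: c⁴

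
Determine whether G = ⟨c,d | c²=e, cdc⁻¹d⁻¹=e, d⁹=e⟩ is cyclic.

|G| = 18. The element cd has order 18 (its powers give 18 distinct elements), so ⟨cd⟩ = G and G is cyclic.

Answer: Yes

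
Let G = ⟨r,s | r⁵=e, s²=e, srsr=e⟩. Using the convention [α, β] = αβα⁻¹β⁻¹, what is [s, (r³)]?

[s, (r³)] = s·(r³)·s⁻¹·(r³)⁻¹.
  s · (r³) = r²s
  (r²s) · s = r²
  (r²) · (r²) = r⁴

Answer: r⁴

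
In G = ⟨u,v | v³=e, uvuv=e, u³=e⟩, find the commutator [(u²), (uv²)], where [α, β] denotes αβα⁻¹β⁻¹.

[(u²), (uv²)] = (u²)·(uv²)·(u²)⁻¹·(uv²)⁻¹.
  (u²) · (uv²) = v²
  (v²) · u = v²u
  (v²u) · (vu²) = u²v²

Answer: u²v²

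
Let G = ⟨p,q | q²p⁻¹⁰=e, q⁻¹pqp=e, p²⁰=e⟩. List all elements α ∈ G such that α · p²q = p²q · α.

⟨p²q⟩ ⊆ C_G(p²q) since powers of p²q commute with p²q; so |C_G(p²q)| ≥ |⟨p²q⟩| = 4.
By orbit–stabilizer, |C_G(p²q)| = |G| / |conj. class of p²q| = 40 / 10 = 4.
The 4 elements commuting with p²q are {e, p¹⁰, p²q, p²q⁻¹}.

Answer: {e, p¹⁰, p²q, p²q⁻¹}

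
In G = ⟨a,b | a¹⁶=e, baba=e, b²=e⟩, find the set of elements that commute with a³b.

⟨a³b⟩ ⊆ C_G(a³b) since powers of a³b commute with a³b; so |C_G(a³b)| ≥ |⟨a³b⟩| = 2.
By orbit–stabilizer, |C_G(a³b)| = |G| / |conj. class of a³b| = 32 / 8 = 4.
The 4 elements commuting with a³b are {e, a⁸, a³b, a¹¹b}.

Answer: {e, a⁸, a³b, a¹¹b}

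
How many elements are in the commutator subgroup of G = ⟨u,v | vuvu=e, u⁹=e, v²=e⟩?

G' = [G, G] is generated by all commutators. The generator-pair commutators are: [u, v] = u².
The subgroup they normally generate is {e, u, u², u³, u⁴, u⁵, u⁶, u⁷, u⁸}, of order 9.
Check: |G/G'| = 18/9 = 2 is the order of the abelianisation.

Answer: 9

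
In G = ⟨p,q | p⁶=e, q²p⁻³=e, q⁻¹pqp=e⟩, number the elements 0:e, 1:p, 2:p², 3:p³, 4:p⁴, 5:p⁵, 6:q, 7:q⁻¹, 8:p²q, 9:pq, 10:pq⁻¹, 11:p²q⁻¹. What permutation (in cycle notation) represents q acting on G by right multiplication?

(0 6 3 7)(1 9 4 10)(2 8 5 11)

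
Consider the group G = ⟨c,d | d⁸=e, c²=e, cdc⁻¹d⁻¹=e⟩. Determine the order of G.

Enumerate words in the generators, reducing via the relations: the distinct elements are
  {c, d, e, cd, d², d³, d⁴, d⁵, d⁶, d⁷, cd², cd³, cd⁴, cd⁵, cd⁶, cd⁷}.
No further products give new elements, so |G| = 16.

Answer: 16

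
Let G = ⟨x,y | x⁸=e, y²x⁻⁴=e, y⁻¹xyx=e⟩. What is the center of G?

An element z ∈ Z(G) iff z commutes with every generator.
For example x⁴ is central: (x⁴)·x = x⁵ = x·(x⁴); (x⁴)·y = y⁻¹ = y·(x⁴).
Whereas x ∉ Z(G) since x·y = xy ≠ x³y⁻¹ = y·x.
Checking each of the 16 elements this way gives Z(G) = {e, x⁴}, of order 2.

Answer: {e, x⁴}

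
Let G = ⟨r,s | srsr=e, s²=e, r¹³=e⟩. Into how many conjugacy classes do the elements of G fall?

The conjugacy classes (representative and size) are:
  [e] (size 1), [r¹²] (size 2), [r¹¹] (size 2), [r³] (size 2), [r⁴] (size 2), [r⁸] (size 2), [r⁶] (size 2), [s] (size 13).
Class equation: 1 + 2 + 2 + 2 + 2 + 2 + 2 + 13 = 26 = |G|. So G has 8 conjugacy classes.

Answer: 8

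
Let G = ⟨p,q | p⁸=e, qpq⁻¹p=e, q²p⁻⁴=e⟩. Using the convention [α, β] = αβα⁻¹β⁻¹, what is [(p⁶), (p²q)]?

[(p⁶), (p²q)] = (p⁶)·(p²q)·(p⁶)⁻¹·(p²q)⁻¹.
  (p⁶) · (p²q) = q
  q · (p²) = p²q⁻¹
  (p²q⁻¹) · (p²q⁻¹) = p⁴

Answer: p⁴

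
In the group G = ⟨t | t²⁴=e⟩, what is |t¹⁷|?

Compute successive powers until reaching e:
  (t¹⁷)¹ = t¹⁷, (t¹⁷)² = t¹⁰, (t¹⁷)³ = t³, (t¹⁷)⁴ = t²⁰, (t¹⁷)⁵ = t¹³, (t¹⁷)⁶ = t⁶, (t¹⁷)⁷ = t²³, (t¹⁷)⁸ = t¹⁶, (t¹⁷)⁹ = t⁹, (t¹⁷)¹⁰ = t², (t¹⁷)¹¹ = t¹⁹, (t¹⁷)¹² = t¹², (t¹⁷)¹³ = t⁵, (t¹⁷)¹⁴ = t²², (t¹⁷)¹⁵ = t¹⁵, (t¹⁷)¹⁶ = t⁸, (t¹⁷)¹⁷ = t, (t¹⁷)¹⁸ = t¹⁸, (t¹⁷)¹⁹ = t¹¹, (t¹⁷)²⁰ = t⁴, (t¹⁷)²¹ = t²¹, (t¹⁷)²² = t¹⁴, (t¹⁷)²³ = t⁷, (t¹⁷)²⁴ = e.
The smallest positive k with (t¹⁷)ᵏ = e is 24.

Answer: 24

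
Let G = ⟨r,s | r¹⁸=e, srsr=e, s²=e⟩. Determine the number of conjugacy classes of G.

The conjugacy classes (representative and size) are:
  [e] (size 1), [r] (size 2), [r²] (size 2), [r³] (size 2), [r¹⁴] (size 2), [r⁵] (size 2), [r¹²] (size 2), [r⁷] (size 2), [r¹⁰] (size 2), [r⁹] (size 1), [r¹⁰s] (size 9), [rs] (size 9).
Class equation: 1 + 2 + 2 + 2 + 2 + 2 + 2 + 2 + 2 + 1 + 9 + 9 = 36 = |G|. So G has 12 conjugacy classes.

Answer: 12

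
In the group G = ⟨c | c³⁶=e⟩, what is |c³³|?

Compute successive powers until reaching e:
  (c³³)¹ = c³³, (c³³)² = c³⁰, (c³³)³ = c²⁷, (c³³)⁴ = c²⁴, (c³³)⁵ = c²¹, (c³³)⁶ = c¹⁸, (c³³)⁷ = c¹⁵, (c³³)⁸ = c¹², (c³³)⁹ = c⁹, (c³³)¹⁰ = c⁶, (c³³)¹¹ = c³, (c³³)¹² = e.
The smallest positive k with (c³³)ᵏ = e is 12.

Answer: 12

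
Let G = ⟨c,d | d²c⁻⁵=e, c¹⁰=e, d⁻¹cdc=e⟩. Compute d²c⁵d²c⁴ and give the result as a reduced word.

Multiply left to right, reducing at each step:
  (c⁵) · c⁵ = e
  e · d² = c⁵
  (c⁵) · c⁴ = c⁹

Answer: c⁹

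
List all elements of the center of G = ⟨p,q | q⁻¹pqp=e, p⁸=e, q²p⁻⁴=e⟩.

An element z ∈ Z(G) iff z commutes with every generator.
For example p⁴ is central: (p⁴)·p = p⁵ = p·(p⁴); (p⁴)·q = q⁻¹ = q·(p⁴).
Whereas p ∉ Z(G) since p·q = pq ≠ p³q⁻¹ = q·p.
Checking each of the 16 elements this way gives Z(G) = {e, p⁴}, of order 2.

Answer: {e, p⁴}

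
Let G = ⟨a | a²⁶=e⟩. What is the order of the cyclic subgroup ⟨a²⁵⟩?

|⟨a²⁵⟩| equals the order of a²⁵. Compute successive powers until reaching e:
  (a²⁵)¹ = a²⁵, (a²⁵)² = a²⁴, (a²⁵)³ = a²³, (a²⁵)⁴ = a²², (a²⁵)⁵ = a²¹, (a²⁵)⁶ = a²⁰, (a²⁵)⁷ = a¹⁹, (a²⁵)⁸ = a¹⁸, (a²⁵)⁹ = a¹⁷, (a²⁵)¹⁰ = a¹⁶, (a²⁵)¹¹ = a¹⁵, (a²⁵)¹² = a¹⁴, (a²⁵)¹³ = a¹³, (a²⁵)¹⁴ = a¹², (a²⁵)¹⁵ = a¹¹, (a²⁵)¹⁶ = a¹⁰, (a²⁵)¹⁷ = a⁹, (a²⁵)¹⁸ = a⁸, (a²⁵)¹⁹ = a⁷, (a²⁵)²⁰ = a⁶, (a²⁵)²¹ = a⁵, (a²⁵)²² = a⁴, (a²⁵)²³ = a³, (a²⁵)²⁴ = a², (a²⁵)²⁵ = a, (a²⁵)²⁶ = e.
The smallest positive k with (a²⁵)ᵏ = e is 26, so |⟨a²⁵⟩| = 26.

Answer: 26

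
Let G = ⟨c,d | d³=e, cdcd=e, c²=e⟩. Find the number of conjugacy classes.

The conjugacy classes (representative and size) are:
  [e] (size 1), [cd²] (size 3), [d²] (size 2).
Class equation: 1 + 3 + 2 = 6 = |G|. So G has 3 conjugacy classes.

Answer: 3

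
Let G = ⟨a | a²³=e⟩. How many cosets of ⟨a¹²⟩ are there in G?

First find ord(a¹²) by computing successive powers:
  (a¹²)¹ = a¹², (a¹²)² = a, (a¹²)³ = a¹³, (a¹²)⁴ = a², (a¹²)⁵ = a¹⁴, (a¹²)⁶ = a³, (a¹²)⁷ = a¹⁵, (a¹²)⁸ = a⁴, (a¹²)⁹ = a¹⁶, (a¹²)¹⁰ = a⁵, (a¹²)¹¹ = a¹⁷, (a¹²)¹² = a⁶, (a¹²)¹³ = a¹⁸, (a¹²)¹⁴ = a⁷, (a¹²)¹⁵ = a¹⁹, (a¹²)¹⁶ = a⁸, (a¹²)¹⁷ = a²⁰, (a¹²)¹⁸ = a⁹, (a¹²)¹⁹ = a²¹, (a¹²)²⁰ = a¹⁰, (a¹²)²¹ = a²², (a¹²)²² = a¹¹, (a¹²)²³ = e.
So |⟨a¹²⟩| = ord(a¹²) = 23. With |G| = 23, by Lagrange [G : ⟨a¹²⟩] = 23/23 = 1.

Answer: 1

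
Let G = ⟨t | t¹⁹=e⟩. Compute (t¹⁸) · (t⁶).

Compute (t¹⁸) · (t⁶) by multiplying left to right and reducing via the relations at each step:
  (t¹⁸) · t⁶ = t⁵

Answer: t⁵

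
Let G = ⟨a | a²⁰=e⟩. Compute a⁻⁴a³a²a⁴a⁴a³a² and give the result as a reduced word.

Multiply left to right, reducing at each step:
  (a¹⁶) · a³ = a¹⁹
  (a¹⁹) · a² = a
  a · a⁴ = a⁵
  (a⁵) · a⁴ = a⁹
  (a⁹) · a³ = a¹²
  (a¹²) · a² = a¹⁴

Answer: a¹⁴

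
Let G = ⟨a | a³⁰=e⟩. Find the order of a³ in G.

Compute successive powers until reaching e:
  (a³)¹ = a³, (a³)² = a⁶, (a³)³ = a⁹, (a³)⁴ = a¹², (a³)⁵ = a¹⁵, (a³)⁶ = a¹⁸, (a³)⁷ = a²¹, (a³)⁸ = a²⁴, (a³)⁹ = a²⁷, (a³)¹⁰ = e.
The smallest positive k with (a³)ᵏ = e is 10.

Answer: 10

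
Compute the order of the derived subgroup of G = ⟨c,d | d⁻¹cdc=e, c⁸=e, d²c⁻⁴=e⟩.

G' = [G, G] is generated by all commutators. The generator-pair commutators are: [c, d] = c².
The subgroup they normally generate is {e, c², c⁴, c⁶}, of order 4.
Check: |G/G'| = 16/4 = 4 is the order of the abelianisation.

Answer: 4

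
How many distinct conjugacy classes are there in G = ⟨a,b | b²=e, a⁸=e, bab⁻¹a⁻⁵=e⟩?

The conjugacy classes (representative and size) are:
  [e] (size 1), [a⁵] (size 2), [a²] (size 1), [a⁷] (size 2), [a⁴] (size 1), [a⁶] (size 1), [b] (size 2), [a⁵b] (size 2), [a²b] (size 2), [a³b] (size 2).
Class equation: 1 + 2 + 1 + 2 + 1 + 1 + 2 + 2 + 2 + 2 = 16 = |G|. So G has 10 conjugacy classes.

Answer: 10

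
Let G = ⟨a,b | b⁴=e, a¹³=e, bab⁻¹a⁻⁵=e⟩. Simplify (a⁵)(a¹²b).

Compute (a⁵) · (a¹²b) by multiplying left to right and reducing via the relations at each step:
  (a⁵) · a¹² = a⁴
  (a⁴) · b = a⁴b

Answer: a⁴b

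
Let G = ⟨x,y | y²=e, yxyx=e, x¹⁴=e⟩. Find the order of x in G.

Compute successive powers until reaching e:
  x¹ = x, x² = x², x³ = x³, x⁴ = x⁴, x⁵ = x⁵, x⁶ = x⁶, x⁷ = x⁷, x⁸ = x⁸, x⁹ = x⁹, x¹⁰ = x¹⁰, x¹¹ = x¹¹, x¹² = x¹², x¹³ = x¹³, x¹⁴ = e.
The smallest positive k with xᵏ = e is 14.

Answer: 14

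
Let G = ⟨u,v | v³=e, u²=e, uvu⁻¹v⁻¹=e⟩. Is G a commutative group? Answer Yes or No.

Each pair of generators commutes: u·v = uv = v·u. Since the generators pairwise commute, every element of G commutes with every other, so G is abelian.

Answer: Yes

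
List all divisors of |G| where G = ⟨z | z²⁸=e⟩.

|G| = 28 = 2² · 7. By Lagrange's theorem the order of any subgroup divides 28; the divisors of 28 are 1, 2, 4, 7, 14, 28.

Answer: 1, 2, 4, 7, 14, 28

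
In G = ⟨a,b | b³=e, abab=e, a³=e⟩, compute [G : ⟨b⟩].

First find ord(b) by computing successive powers:
  b¹ = b, b² = b², b³ = e.
So |⟨b⟩| = ord(b) = 3. With |G| = 12, by Lagrange [G : ⟨b⟩] = 12/3 = 4.

Answer: 4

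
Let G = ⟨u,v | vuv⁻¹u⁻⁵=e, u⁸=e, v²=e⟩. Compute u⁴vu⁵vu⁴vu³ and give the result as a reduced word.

Multiply left to right, reducing at each step:
  (u⁴) · v = u⁴v
  (u⁴v) · u⁵ = u⁵v
  (u⁵v) · v = u⁵
  (u⁵) · u⁴ = u
  u · v = uv
  (uv) · u³ = v

Answer: v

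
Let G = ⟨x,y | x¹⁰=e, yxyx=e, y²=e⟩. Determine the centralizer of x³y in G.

⟨x³y⟩ ⊆ C_G(x³y) since powers of x³y commute with x³y; so |C_G(x³y)| ≥ |⟨x³y⟩| = 2.
By orbit–stabilizer, |C_G(x³y)| = |G| / |conj. class of x³y| = 20 / 5 = 4.
The 4 elements commuting with x³y are {e, x⁵, x³y, x⁸y}.

Answer: {e, x⁵, x³y, x⁸y}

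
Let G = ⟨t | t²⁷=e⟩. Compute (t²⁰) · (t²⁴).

Compute (t²⁰) · (t²⁴) by multiplying left to right and reducing via the relations at each step:
  (t²⁰) · t²⁴ = t¹⁷

Answer: t¹⁷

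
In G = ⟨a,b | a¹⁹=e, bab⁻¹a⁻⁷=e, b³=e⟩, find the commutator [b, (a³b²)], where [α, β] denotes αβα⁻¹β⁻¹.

[b, (a³b²)] = b·(a³b²)·b⁻¹·(a³b²)⁻¹.
  b · (a³b²) = a²
  (a²) · (b²) = a²b²
  (a²b²) · (a¹⁷b) = a¹⁸

Answer: a¹⁸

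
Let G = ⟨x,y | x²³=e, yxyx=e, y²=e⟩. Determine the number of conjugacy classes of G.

The conjugacy classes (representative and size) are:
  [e] (size 1), [x] (size 2), [x²¹] (size 2), [x²⁰] (size 2), [x⁴] (size 2), [x¹⁸] (size 2), [x⁶] (size 2), [x¹⁶] (size 2), [x⁸] (size 2), [x⁹] (size 2), [x¹⁰] (size 2), [x¹²] (size 2), [x¹⁸y] (size 23).
Class equation: 1 + 2 + 2 + 2 + 2 + 2 + 2 + 2 + 2 + 2 + 2 + 2 + 23 = 46 = |G|. So G has 13 conjugacy classes.

Answer: 13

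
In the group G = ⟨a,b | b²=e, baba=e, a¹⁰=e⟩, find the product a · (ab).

Compute a · (ab) by multiplying left to right and reducing via the relations at each step:
  a · a = a²
  (a²) · b = a²b

Answer: a²b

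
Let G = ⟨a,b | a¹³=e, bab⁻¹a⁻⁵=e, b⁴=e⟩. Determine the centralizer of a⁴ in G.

⟨a⁴⟩ ⊆ C_G(a⁴) since powers of a⁴ commute with a⁴; so |C_G(a⁴)| ≥ |⟨a⁴⟩| = 13.
By orbit–stabilizer, |C_G(a⁴)| = |G| / |conj. class of a⁴| = 52 / 4 = 13.
The 13 elements commuting with a⁴ are {e, a, a², a³, a⁴, a⁵, a⁶, a⁷, a⁸, a⁹, a¹⁰, a¹¹, a¹²}.

Answer: {e, a, a², a³, a⁴, a⁵, a⁶, a⁷, a⁸, a⁹, a¹⁰, a¹¹, a¹²}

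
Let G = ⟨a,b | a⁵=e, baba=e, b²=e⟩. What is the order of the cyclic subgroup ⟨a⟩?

|⟨a⟩| equals the order of a. Compute successive powers until reaching e:
  a¹ = a, a² = a², a³ = a³, a⁴ = a⁴, a⁵ = e.
The smallest positive k with aᵏ = e is 5, so |⟨a⟩| = 5.

Answer: 5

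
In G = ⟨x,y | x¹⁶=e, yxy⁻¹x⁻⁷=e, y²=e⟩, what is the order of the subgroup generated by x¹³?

|⟨x¹³⟩| equals the order of x¹³. Compute successive powers until reaching e:
  (x¹³)¹ = x¹³, (x¹³)² = x¹⁰, (x¹³)³ = x⁷, (x¹³)⁴ = x⁴, (x¹³)⁵ = x, (x¹³)⁶ = x¹⁴, (x¹³)⁷ = x¹¹, (x¹³)⁸ = x⁸, (x¹³)⁹ = x⁵, (x¹³)¹⁰ = x², (x¹³)¹¹ = x¹⁵, (x¹³)¹² = x¹², (x¹³)¹³ = x⁹, (x¹³)¹⁴ = x⁶, (x¹³)¹⁵ = x³, (x¹³)¹⁶ = e.
The smallest positive k with (x¹³)ᵏ = e is 16, so |⟨x¹³⟩| = 16.

Answer: 16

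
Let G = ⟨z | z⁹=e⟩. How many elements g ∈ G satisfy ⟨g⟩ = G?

G is cyclic of order 9. An element generates G iff its order is 9, and a cyclic group of order 9 has exactly φ(9) = 6 such elements.

Answer: 6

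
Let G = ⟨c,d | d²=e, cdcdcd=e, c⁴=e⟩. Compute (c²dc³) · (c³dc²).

Compute (c²dc³) · (c³dc²) by multiplying left to right and reducing via the relations at each step:
  (c²dc³) · c³ = c²dc²
  (c²dc²) · d = c²dc²d
  (c²dc²d) · c² = dc²d

Answer: dc²d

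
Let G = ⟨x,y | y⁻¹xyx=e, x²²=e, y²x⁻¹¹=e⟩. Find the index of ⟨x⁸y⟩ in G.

First find ord(x⁸y) by computing successive powers:
  (x⁸y)¹ = x⁸y, (x⁸y)² = x¹¹, (x⁸y)³ = x⁸y⁻¹, (x⁸y)⁴ = e.
So |⟨x⁸y⟩| = ord(x⁸y) = 4. With |G| = 44, by Lagrange [G : ⟨x⁸y⟩] = 44/4 = 11.

Answer: 11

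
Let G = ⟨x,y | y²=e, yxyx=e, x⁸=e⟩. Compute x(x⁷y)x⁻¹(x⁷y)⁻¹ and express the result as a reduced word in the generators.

[x, (x⁷y)] = x·(x⁷y)·x⁻¹·(x⁷y)⁻¹.
  x · (x⁷y) = y
  y · (x⁷) = xy
  (xy) · (x⁷y) = x²

Answer: x²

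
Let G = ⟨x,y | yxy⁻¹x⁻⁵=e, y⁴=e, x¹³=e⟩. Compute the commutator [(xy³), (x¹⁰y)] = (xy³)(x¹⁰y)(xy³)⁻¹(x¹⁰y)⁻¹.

[(xy³), (x¹⁰y)] = (xy³)·(x¹⁰y)·(xy³)⁻¹·(x¹⁰y)⁻¹.
  (xy³) · (x¹⁰y) = x³
  (x³) · (x⁸y) = x¹¹y
  (x¹¹y) · (x¹¹y³) = x

Answer: x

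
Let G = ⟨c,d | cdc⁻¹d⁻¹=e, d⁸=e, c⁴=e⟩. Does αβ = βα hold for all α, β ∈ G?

Each pair of generators commutes: c·d = cd = d·c. Since the generators pairwise commute, every element of G commutes with every other, so G is abelian.

Answer: Yes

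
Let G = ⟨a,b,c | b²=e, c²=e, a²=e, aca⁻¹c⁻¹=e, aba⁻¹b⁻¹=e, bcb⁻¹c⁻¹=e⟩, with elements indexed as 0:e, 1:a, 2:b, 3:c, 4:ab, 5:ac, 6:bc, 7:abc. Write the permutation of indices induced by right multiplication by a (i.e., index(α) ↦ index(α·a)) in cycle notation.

(0 1)(2 4)(3 5)(6 7)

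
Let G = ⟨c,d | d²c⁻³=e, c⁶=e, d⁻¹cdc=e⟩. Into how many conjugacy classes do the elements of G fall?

The conjugacy classes (representative and size) are:
  [e] (size 1), [c] (size 2), [c²] (size 2), [c³] (size 1), [cd⁻¹] (size 3), [c²d⁻¹] (size 3).
Class equation: 1 + 2 + 2 + 1 + 3 + 3 = 12 = |G|. So G has 6 conjugacy classes.

Answer: 6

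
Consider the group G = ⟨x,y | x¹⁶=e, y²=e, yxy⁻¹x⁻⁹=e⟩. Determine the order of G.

Enumerate words in the generators, reducing via the relations: the distinct elements are
  {e, x, y, xy, x², x³, x⁴, x⁵, x⁶, x⁷, x⁸, x⁹, x²y, x³y, x¹², x¹³, x¹¹, x¹⁰, x¹⁴, x¹⁵, x⁴y, x⁵y, x⁶y, x⁷y, x⁸y, x⁹y, x¹²y, x¹³y, x¹¹y, x¹⁰y, x¹⁴y, x¹⁵y}.
No further products give new elements, so |G| = 32.

Answer: 32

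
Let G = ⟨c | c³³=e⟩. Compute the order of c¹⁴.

Compute successive powers until reaching e:
  (c¹⁴)¹ = c¹⁴, (c¹⁴)² = c²⁸, (c¹⁴)³ = c⁹, (c¹⁴)⁴ = c²³, (c¹⁴)⁵ = c⁴, (c¹⁴)⁶ = c¹⁸, (c¹⁴)⁷ = c³², (c¹⁴)⁸ = c¹³, (c¹⁴)⁹ = c²⁷, (c¹⁴)¹⁰ = c⁸, (c¹⁴)¹¹ = c²², (c¹⁴)¹² = c³, (c¹⁴)¹³ = c¹⁷, (c¹⁴)¹⁴ = c³¹, (c¹⁴)¹⁵ = c¹², (c¹⁴)¹⁶ = c²⁶, (c¹⁴)¹⁷ = c⁷, (c¹⁴)¹⁸ = c²¹, (c¹⁴)¹⁹ = c², (c¹⁴)²⁰ = c¹⁶, (c¹⁴)²¹ = c³⁰, (c¹⁴)²² = c¹¹, (c¹⁴)²³ = c²⁵, (c¹⁴)²⁴ = c⁶, (c¹⁴)²⁵ = c²⁰, (c¹⁴)²⁶ = c, (c¹⁴)²⁷ = c¹⁵, (c¹⁴)²⁸ = c²⁹, (c¹⁴)²⁹ = c¹⁰, (c¹⁴)³⁰ = c²⁴, (c¹⁴)³¹ = c⁵, (c¹⁴)³² = c¹⁹, (c¹⁴)³³ = e.
The smallest positive k with (c¹⁴)ᵏ = e is 33.

Answer: 33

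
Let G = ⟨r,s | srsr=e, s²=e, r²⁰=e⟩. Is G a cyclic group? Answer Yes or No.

Every cyclic group is abelian. But r·s = rs while s·r = r¹⁹s, so r·s ≠ s·r and G is not abelian. Hence G is not cyclic.

Answer: No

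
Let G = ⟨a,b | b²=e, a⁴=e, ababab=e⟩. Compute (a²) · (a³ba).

Compute (a²) · (a³ba) by multiplying left to right and reducing via the relations at each step:
  (a²) · a³ = a
  a · b = ab
  (ab) · a = aba

Answer: aba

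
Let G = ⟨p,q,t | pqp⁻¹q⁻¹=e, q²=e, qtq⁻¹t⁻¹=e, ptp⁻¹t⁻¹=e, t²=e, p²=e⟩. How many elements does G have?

Enumerate words in the generators, reducing via the relations: the distinct elements are
  {e, p, q, t, pq, pt, qt, pqt}.
No further products give new elements, so |G| = 8.

Answer: 8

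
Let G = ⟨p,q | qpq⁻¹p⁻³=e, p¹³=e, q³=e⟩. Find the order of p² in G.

Compute successive powers until reaching e:
  (p²)¹ = p², (p²)² = p⁴, (p²)³ = p⁶, (p²)⁴ = p⁸, (p²)⁵ = p¹⁰, (p²)⁶ = p¹², (p²)⁷ = p, (p²)⁸ = p³, (p²)⁹ = p⁵, (p²)¹⁰ = p⁷, (p²)¹¹ = p⁹, (p²)¹² = p¹¹, (p²)¹³ = e.
The smallest positive k with (p²)ᵏ = e is 13.

Answer: 13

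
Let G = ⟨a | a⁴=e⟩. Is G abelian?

G has a single generator, so G is cyclic and hence abelian.

Answer: Yes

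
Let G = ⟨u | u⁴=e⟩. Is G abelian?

G has a single generator, so G is cyclic and hence abelian.

Answer: Yes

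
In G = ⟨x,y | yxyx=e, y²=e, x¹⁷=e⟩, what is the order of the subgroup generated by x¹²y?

|⟨x¹²y⟩| equals the order of x¹²y. Compute successive powers until reaching e:
  (x¹²y)¹ = x¹²y, (x¹²y)² = e.
The smallest positive k with (x¹²y)ᵏ = e is 2, so |⟨x¹²y⟩| = 2.

Answer: 2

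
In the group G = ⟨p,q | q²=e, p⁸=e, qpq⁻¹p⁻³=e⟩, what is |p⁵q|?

Compute successive powers until reaching e:
  (p⁵q)¹ = p⁵q, (p⁵q)² = p⁴, (p⁵q)³ = pq, (p⁵q)⁴ = e.
The smallest positive k with (p⁵q)ᵏ = e is 4.

Answer: 4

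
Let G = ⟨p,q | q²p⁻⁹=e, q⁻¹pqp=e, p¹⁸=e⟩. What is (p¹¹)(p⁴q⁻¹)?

Compute (p¹¹) · (p⁴q⁻¹) by multiplying left to right and reducing via the relations at each step:
  (p¹¹) · p⁴ = p¹⁵
  (p¹⁵) · q⁻¹ = p⁶q

Answer: p⁶q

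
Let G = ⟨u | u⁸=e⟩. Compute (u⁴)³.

Compute successive powers of (u⁴), reducing at each step:
  (u⁴)²: (u⁴) · u⁴ = e
  (u⁴)³: e · u⁴ = u⁴

Answer: u⁴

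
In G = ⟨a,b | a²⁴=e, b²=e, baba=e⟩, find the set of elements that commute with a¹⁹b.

⟨a¹⁹b⟩ ⊆ C_G(a¹⁹b) since powers of a¹⁹b commute with a¹⁹b; so |C_G(a¹⁹b)| ≥ |⟨a¹⁹b⟩| = 2.
By orbit–stabilizer, |C_G(a¹⁹b)| = |G| / |conj. class of a¹⁹b| = 48 / 12 = 4.
The 4 elements commuting with a¹⁹b are {e, a¹², a⁷b, a¹⁹b}.

Answer: {e, a¹², a⁷b, a¹⁹b}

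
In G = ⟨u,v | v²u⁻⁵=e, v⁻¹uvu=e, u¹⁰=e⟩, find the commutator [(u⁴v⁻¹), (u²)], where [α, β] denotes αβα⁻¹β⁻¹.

[(u⁴v⁻¹), (u²)] = (u⁴v⁻¹)·(u²)·(u⁴v⁻¹)⁻¹·(u²)⁻¹.
  (u⁴v⁻¹) · (u²) = u²v⁻¹
  (u²v⁻¹) · (u⁴v) = u⁸
  (u⁸) · (u⁸) = u⁶

Answer: u⁶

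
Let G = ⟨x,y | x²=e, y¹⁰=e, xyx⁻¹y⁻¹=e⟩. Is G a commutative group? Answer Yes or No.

Each pair of generators commutes: x·y = xy = y·x. Since the generators pairwise commute, every element of G commutes with every other, so G is abelian.

Answer: Yes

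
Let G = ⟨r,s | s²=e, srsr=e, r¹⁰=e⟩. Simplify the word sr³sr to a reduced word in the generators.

Multiply left to right, reducing at each step:
  s · r³ = r⁷s
  (r⁷s) · s = r⁷
  (r⁷) · r = r⁸

Answer: r⁸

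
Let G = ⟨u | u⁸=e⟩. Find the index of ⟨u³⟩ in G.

First find ord(u³) by computing successive powers:
  (u³)¹ = u³, (u³)² = u⁶, (u³)³ = u, (u³)⁴ = u⁴, (u³)⁵ = u⁷, (u³)⁶ = u², (u³)⁷ = u⁵, (u³)⁸ = e.
So |⟨u³⟩| = ord(u³) = 8. With |G| = 8, by Lagrange [G : ⟨u³⟩] = 8/8 = 1.

Answer: 1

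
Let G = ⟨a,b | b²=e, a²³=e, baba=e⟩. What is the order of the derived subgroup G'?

G' = [G, G] is generated by all commutators. The generator-pair commutators are: [a, b] = a².
The subgroup they normally generate is {e, a, a², a³, a⁴, a⁵, a⁶, a⁷, a⁸, a⁹, a¹⁰, a¹¹, a¹², a¹³, a¹⁴, a¹⁵, a¹⁶, a¹⁷, a¹⁸, a¹⁹, a²⁰, a²¹, a²²}, of order 23.
Check: |G/G'| = 46/23 = 2 is the order of the abelianisation.

Answer: 23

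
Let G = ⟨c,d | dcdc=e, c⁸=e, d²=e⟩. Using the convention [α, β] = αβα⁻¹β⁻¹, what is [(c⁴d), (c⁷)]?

[(c⁴d), (c⁷)] = (c⁴d)·(c⁷)·(c⁴d)⁻¹·(c⁷)⁻¹.
  (c⁴d) · (c⁷) = c⁵d
  (c⁵d) · (c⁴d) = c
  c · c = c²

Answer: c²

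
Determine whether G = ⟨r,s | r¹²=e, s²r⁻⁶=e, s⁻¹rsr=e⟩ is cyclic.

Every cyclic group is abelian. But r·s = rs while s·r = r⁵s⁻¹, so r·s ≠ s·r and G is not abelian. Hence G is not cyclic.

Answer: No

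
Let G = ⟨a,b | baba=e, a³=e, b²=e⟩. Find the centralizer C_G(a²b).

⟨a²b⟩ ⊆ C_G(a²b) since powers of a²b commute with a²b; so |C_G(a²b)| ≥ |⟨a²b⟩| = 2.
By orbit–stabilizer, |C_G(a²b)| = |G| / |conj. class of a²b| = 6 / 3 = 2.
The 2 elements commuting with a²b are {e, a²b}.

Answer: {e, a²b}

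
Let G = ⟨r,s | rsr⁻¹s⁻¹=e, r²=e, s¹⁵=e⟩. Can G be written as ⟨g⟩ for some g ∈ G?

|G| = 30. The element rs has order 30 (its powers give 30 distinct elements), so ⟨rs⟩ = G and G is cyclic.

Answer: Yes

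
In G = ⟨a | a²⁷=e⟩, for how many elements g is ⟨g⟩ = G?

G is cyclic of order 27. An element generates G iff its order is 27, and a cyclic group of order 27 has exactly φ(27) = 18 such elements.

Answer: 18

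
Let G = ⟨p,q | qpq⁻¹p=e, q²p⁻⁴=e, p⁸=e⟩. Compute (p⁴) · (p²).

Compute (p⁴) · (p²) by multiplying left to right and reducing via the relations at each step:
  (p⁴) · p² = p⁶

Answer: p⁶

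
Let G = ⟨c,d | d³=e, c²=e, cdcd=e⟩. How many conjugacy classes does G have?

The conjugacy classes (representative and size) are:
  [e] (size 1), [cd²] (size 3), [d²] (size 2).
Class equation: 1 + 3 + 2 = 6 = |G|. So G has 3 conjugacy classes.

Answer: 3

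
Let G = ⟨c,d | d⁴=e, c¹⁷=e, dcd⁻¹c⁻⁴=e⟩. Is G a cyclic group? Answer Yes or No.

Every cyclic group is abelian. But c·d = cd while d·c = c⁴d, so c·d ≠ d·c and G is not abelian. Hence G is not cyclic.

Answer: No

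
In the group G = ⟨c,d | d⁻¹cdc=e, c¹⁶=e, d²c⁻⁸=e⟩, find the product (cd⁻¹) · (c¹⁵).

Compute (cd⁻¹) · (c¹⁵) by multiplying left to right and reducing via the relations at each step:
  (cd⁻¹) · c¹⁵ = c²d⁻¹

Answer: c²d⁻¹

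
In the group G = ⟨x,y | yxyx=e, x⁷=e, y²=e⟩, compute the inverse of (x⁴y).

The order of (x⁴y) is 2 (smallest k with (x⁴y)ᵏ = e), so (x⁴y)⁻¹ = (x⁴y)¹ = x⁴y.
Check: (x⁴y) · (x⁴y) → (x⁴y) · x⁴ = y;   y · y = e, giving e as required.

Answer: x⁴y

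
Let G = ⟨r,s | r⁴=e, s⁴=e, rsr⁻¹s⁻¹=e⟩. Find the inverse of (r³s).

The order of (r³s) is 4 (smallest k with (r³s)ᵏ = e), so (r³s)⁻¹ = (r³s)³ = rs³.
Check: (r³s) · (rs³) → (r³s) · r = s;   s · s³ = e, giving e as required.

Answer: rs³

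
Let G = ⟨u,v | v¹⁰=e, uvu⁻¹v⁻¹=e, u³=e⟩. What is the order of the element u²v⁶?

Compute successive powers until reaching e:
  (u²v⁶)¹ = u²v⁶, (u²v⁶)² = uv², (u²v⁶)³ = v⁸, (u²v⁶)⁴ = u²v⁴, (u²v⁶)⁵ = u, (u²v⁶)⁶ = v⁶, (u²v⁶)⁷ = u²v², (u²v⁶)⁸ = uv⁸, (u²v⁶)⁹ = v⁴, (u²v⁶)¹⁰ = u², (u²v⁶)¹¹ = uv⁶, (u²v⁶)¹² = v², (u²v⁶)¹³ = u²v⁸, (u²v⁶)¹⁴ = uv⁴, (u²v⁶)¹⁵ = e.
The smallest positive k with (u²v⁶)ᵏ = e is 15.

Answer: 15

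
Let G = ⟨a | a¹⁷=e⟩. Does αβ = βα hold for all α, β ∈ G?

G has a single generator, so G is cyclic and hence abelian.

Answer: Yes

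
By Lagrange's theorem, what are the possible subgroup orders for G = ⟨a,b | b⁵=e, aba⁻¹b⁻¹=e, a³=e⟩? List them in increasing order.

|G| = 15 = 3 · 5. By Lagrange's theorem the order of any subgroup divides 15; the divisors of 15 are 1, 3, 5, 15.

Answer: 1, 3, 5, 15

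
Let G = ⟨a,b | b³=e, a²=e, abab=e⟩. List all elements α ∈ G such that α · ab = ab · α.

⟨ab⟩ ⊆ C_G(ab) since powers of ab commute with ab; so |C_G(ab)| ≥ |⟨ab⟩| = 2.
By orbit–stabilizer, |C_G(ab)| = |G| / |conj. class of ab| = 6 / 3 = 2.
The 2 elements commuting with ab are {e, ab}.

Answer: {e, ab}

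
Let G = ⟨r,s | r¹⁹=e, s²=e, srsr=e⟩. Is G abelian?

r·s = rs but s·r = r¹⁸s, so r·s ≠ s·r and G is not abelian.

Answer: No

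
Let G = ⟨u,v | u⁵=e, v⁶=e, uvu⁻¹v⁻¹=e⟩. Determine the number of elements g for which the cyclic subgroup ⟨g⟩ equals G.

G is cyclic of order 30. An element generates G iff its order is 30, and a cyclic group of order 30 has exactly φ(30) = 8 such elements.

Answer: 8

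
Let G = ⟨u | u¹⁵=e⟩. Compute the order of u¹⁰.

Compute successive powers until reaching e:
  (u¹⁰)¹ = u¹⁰, (u¹⁰)² = u⁵, (u¹⁰)³ = e.
The smallest positive k with (u¹⁰)ᵏ = e is 3.

Answer: 3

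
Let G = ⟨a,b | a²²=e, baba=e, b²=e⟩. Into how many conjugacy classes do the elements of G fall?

The conjugacy classes (representative and size) are:
  [e] (size 1), [a] (size 2), [a²] (size 2), [a¹⁹] (size 2), [a⁴] (size 2), [a⁵] (size 2), [a⁶] (size 2), [a⁷] (size 2), [a⁸] (size 2), [a¹³] (size 2), [a¹⁰] (size 2), [a¹¹] (size 1), [a⁶b] (size 11), [ab] (size 11).
Class equation: 1 + 2 + 2 + 2 + 2 + 2 + 2 + 2 + 2 + 2 + 2 + 1 + 11 + 11 = 44 = |G|. So G has 14 conjugacy classes.

Answer: 14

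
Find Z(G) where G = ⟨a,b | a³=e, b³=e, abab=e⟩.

An element z ∈ Z(G) iff z commutes with every generator.
For example e is central: e·a = a = a·e; e·b = b = b·e.
Whereas a ∉ Z(G) since a·b = ab ≠ a²b² = b·a.
Checking each of the 12 elements this way gives Z(G) = {e}, of order 1.

Answer: {e}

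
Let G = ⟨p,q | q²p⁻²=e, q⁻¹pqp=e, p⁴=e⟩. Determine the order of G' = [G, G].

G' = [G, G] is generated by all commutators. The generator-pair commutators are: [p, q] = p².
The subgroup they normally generate is {e, p²}, of order 2.
Check: |G/G'| = 8/2 = 4 is the order of the abelianisation.

Answer: 2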